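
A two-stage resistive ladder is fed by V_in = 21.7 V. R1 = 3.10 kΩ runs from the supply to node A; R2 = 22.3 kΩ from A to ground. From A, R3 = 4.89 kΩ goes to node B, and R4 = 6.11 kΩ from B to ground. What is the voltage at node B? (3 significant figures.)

Node A sees R2 in parallel with the series input of stage 2, R3 + R4 = 11.00 kΩ.
R2 ‖ (R3+R4) = 7.366 kΩ.
So V_A = 21.7 × 0.7038 = 15.27 V.
V_B = V_A × 0.5555 = 8.483 V.

V_B ≈ 8.48 V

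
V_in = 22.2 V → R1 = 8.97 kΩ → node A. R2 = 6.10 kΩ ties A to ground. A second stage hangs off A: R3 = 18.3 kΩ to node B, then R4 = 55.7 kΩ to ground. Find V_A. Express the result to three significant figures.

V_A ≈ 8.57 V

Looking into the second stage from A: R3 + R4 = 74.00 kΩ appears in parallel with R2.
Effective lower resistance at A: R2 ‖ 74.00 = 5.635 kΩ.
First divider: V_A = V_in · 5.635/(8.97 + 5.635) = 8.566 V.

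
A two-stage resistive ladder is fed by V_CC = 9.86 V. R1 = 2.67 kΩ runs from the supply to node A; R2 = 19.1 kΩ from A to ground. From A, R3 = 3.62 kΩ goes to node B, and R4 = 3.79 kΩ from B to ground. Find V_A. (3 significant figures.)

Looking into the second stage from A: R3 + R4 = 7.410 kΩ appears in parallel with R2.
R2 ‖ (R3+R4) = 5.339 kΩ.
So V_A = 9.86 × 0.6666 = 6.573 V.

V_A ≈ 6.57 V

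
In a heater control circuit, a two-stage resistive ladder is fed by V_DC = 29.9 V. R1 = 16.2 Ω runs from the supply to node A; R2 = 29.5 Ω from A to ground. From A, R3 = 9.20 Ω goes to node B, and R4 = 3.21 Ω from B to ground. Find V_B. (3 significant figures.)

Node A sees R2 in parallel with the series input of stage 2, R3 + R4 = 12.41 Ω.
R2 ‖ (R3+R4) = 8.735 Ω.
First divider: V_A = V_DC · 8.735/(16.2 + 8.735) = 10.47 V.
Stage 2 is unloaded, so V_B = V_A · R4/(R3+R4) = 10.47 × 3.21/12.41 = 2.709 V.

V_B ≈ 2.71 V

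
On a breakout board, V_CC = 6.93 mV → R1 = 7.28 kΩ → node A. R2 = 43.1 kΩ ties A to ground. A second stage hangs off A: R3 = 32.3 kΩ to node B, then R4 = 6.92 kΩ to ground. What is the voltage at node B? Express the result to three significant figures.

V_B ≈ 0.903 mV

Node A sees R2 in parallel with the series input of stage 2, R3 + R4 = 39.22 kΩ.
R2 ‖ (R3+R4) = 20.53 kΩ.
First divider: V_A = V_CC · 20.53/(7.28 + 20.53) = 5.116 mV.
V_B = V_A × 0.1764 = 0.9027 mV.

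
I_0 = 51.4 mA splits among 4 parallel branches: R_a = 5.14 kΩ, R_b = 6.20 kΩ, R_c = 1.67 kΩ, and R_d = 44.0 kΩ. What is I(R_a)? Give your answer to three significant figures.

Conductances: ΣG = 1/5.14 + 1/6.20 + 1/1.67 + 1/44.0 = 0.9774 (1/kΩ).
By the current-divider rule, I = I_0 · G_k/ΣG = 51.4 × 0.1991 = 10.23 mA.

I ≈ 10.2 mA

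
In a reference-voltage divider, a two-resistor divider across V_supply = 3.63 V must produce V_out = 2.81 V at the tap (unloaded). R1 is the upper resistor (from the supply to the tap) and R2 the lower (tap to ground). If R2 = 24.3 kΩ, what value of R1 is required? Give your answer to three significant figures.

Required fraction k = V_out/V_supply = 0.7741.
Rearranging, R1 = R2·(1−k)/k = 24.3 × 0.2918 = 7.091 kΩ.

R1 ≈ 7.09 kΩ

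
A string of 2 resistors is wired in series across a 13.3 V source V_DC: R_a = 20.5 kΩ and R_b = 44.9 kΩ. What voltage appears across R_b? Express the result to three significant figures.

ΣR = 20.5 + 44.9 = 65.40 kΩ.
V = V_DC · R/ΣR = 13.3 × 0.6865 = 9.131 V.

V ≈ 9.13 V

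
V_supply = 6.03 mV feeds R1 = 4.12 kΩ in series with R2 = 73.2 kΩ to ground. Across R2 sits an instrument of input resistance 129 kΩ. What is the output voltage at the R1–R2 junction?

R2 ‖ R_L = (73.2 × 129)/(73.2 + 129) = 46.70 kΩ.
Now apply the divider: V_out = 6.03 × 0.9189 = 5.541 mV.

V_out ≈ 5.54 mV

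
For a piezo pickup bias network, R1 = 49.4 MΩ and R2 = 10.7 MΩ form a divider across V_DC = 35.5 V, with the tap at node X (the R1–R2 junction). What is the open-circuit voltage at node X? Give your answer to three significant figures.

With X open, the divider is unloaded: V_th = 35.5 × 10.7/60.10 = 6.320 V.

V_th ≈ 6.32 V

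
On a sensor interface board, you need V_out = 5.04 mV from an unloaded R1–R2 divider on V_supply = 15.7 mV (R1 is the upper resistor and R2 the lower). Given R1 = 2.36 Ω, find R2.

Required fraction k = V_out/V_supply = 0.3210.
Rearranging, R2 = R1·k/(1−k) = 2.36 × 0.4728 = 1.116 Ω.

R2 ≈ 1.12 Ω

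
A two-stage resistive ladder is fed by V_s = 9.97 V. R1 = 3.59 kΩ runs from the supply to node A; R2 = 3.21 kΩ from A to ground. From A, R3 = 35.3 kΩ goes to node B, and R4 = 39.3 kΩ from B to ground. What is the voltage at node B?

V_B ≈ 2.42 V

Node A sees R2 in parallel with the series input of stage 2, R3 + R4 = 74.60 kΩ.
Effective lower resistance at A: R2 ‖ 74.60 = 3.078 kΩ.
First divider: V_A = V_s · 3.078/(3.59 + 3.078) = 4.602 V.
Then the unloaded second divider: V_B = V_A × R4/(R3+R4) = 4.602 × 0.5268 = 2.424 V.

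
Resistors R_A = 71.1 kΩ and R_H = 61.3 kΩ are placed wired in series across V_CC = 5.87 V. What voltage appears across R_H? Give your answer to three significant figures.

Total series resistance ΣR = 71.1 + 61.3 = 132.4 kΩ.
V = V_CC · R/ΣR = 5.87 × 0.4630 = 2.718 V.

V ≈ 2.72 V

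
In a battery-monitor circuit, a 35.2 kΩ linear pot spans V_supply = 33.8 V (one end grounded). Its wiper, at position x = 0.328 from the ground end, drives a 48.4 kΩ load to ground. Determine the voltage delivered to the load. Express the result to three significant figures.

The pot divides into 23.65 kΩ above the wiper and 11.55 kΩ below.
R_L loads the lower segment: effective lower R = 9.322 kΩ.
Loaded-divider output: V_out = 33.8 × 0.2827 = 9.555 V.

V_out ≈ 9.55 V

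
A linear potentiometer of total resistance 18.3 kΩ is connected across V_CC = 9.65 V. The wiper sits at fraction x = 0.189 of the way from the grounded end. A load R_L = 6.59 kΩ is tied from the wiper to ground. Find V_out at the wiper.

Lower segment x·R_p = 3.459 kΩ; upper segment (1−x)·R_p = 14.84 kΩ.
R_L loads the lower segment: effective lower R = 2.268 kΩ.
V_out = 9.65 × 2.268/(14.84 + 2.268) = 1.279 V.

V_out ≈ 1.28 V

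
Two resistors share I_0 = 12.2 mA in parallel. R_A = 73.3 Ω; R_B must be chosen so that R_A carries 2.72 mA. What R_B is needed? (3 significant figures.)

The fraction through R_A equals R_B/(R_A+R_B).
With f = 0.2230, R_B = R_A · f/(1−f) = 73.3 × 0.2869 = 21.03 Ω.

R_B ≈ 21.0 Ω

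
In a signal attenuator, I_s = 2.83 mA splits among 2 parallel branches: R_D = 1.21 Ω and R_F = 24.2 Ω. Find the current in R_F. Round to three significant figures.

With just two branches, the current splits inversely with resistance.
So I = 2.83 × 1.21/25.41 = 0.1348 mA.

I ≈ 0.135 mA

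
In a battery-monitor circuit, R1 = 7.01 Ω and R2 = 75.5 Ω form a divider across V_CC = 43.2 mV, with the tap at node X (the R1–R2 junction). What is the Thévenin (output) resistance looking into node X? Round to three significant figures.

With V_CC suppressed (replaced by a short), R_th = R1 ‖ R2 = (7.010 × 75.5)/(7.010 + 75.5) = 6.414 Ω.

R_th ≈ 6.41 Ω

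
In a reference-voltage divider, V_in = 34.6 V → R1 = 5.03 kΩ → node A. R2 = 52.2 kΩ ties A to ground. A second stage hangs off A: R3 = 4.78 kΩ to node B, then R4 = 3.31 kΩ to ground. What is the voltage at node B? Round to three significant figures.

V_B ≈ 8.24 V

The second stage (R3 + R4 = 8.090 kΩ) loads node A in parallel with R2.
R2 ‖ (R3+R4) = 7.004 kΩ.
So V_A = 34.6 × 0.5820 = 20.14 V.
Stage 2 is unloaded, so V_B = V_A · R4/(R3+R4) = 20.14 × 3.31/8.090 = 8.240 V.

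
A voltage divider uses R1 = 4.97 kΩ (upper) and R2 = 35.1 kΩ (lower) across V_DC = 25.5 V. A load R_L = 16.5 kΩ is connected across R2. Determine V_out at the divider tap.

V_out ≈ 17.7 V

The load sits in parallel with R2, giving an effective lower resistance R2' = R2·R_L/(R2+R_L) = 11.22 kΩ.
Now apply the divider: V_out = 25.5 × 0.6931 = 17.67 V.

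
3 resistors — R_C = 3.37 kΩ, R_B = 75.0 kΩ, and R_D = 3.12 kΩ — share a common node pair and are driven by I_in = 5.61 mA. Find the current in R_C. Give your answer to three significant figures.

I ≈ 2.64 mA

ΣG = 1/3.37 + 1/75.0 + 1/3.12 = 0.6306.
By the current-divider rule, I = I_in · G_k/ΣG = 5.61 × 0.4706 = 2.640 mA.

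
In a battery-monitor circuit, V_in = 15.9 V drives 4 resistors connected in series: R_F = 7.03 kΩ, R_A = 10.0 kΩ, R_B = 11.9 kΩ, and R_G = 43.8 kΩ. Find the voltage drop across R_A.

V ≈ 2.19 V

Series total: ΣR = 7.03 + 10.0 + 11.9 + 43.8 = 72.73 kΩ.
By the voltage-divider rule, V = 15.9 × 10.00/72.73 = 2.186 V.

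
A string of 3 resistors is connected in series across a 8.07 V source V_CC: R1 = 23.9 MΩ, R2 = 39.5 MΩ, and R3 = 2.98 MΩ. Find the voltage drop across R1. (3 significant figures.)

V ≈ 2.91 V

Total series resistance ΣR = 23.9 + 39.5 + 2.98 = 66.38 MΩ.
By the voltage-divider rule, V = 8.07 × 23.90/66.38 = 2.906 V.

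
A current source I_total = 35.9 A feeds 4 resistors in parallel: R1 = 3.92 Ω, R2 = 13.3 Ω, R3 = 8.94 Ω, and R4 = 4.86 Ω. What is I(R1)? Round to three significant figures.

Total conductance ΣG = 1/3.92 + 1/13.3 + 1/8.94 + 1/4.86 = 0.6479 (units of 1/Ω).
R1 takes the fraction G_k/ΣG = 0.2551/0.6479 = 0.3937, so I = 35.9 × 0.3937 = 14.13 A.

I ≈ 14.1 A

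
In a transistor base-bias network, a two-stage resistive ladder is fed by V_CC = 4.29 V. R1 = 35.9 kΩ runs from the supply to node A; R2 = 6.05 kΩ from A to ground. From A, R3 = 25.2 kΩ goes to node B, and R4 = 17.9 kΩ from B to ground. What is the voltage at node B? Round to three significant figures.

Node A sees R2 in parallel with the series input of stage 2, R3 + R4 = 43.10 kΩ.
R2 ‖ (R3+R4) = 5.305 kΩ.
So V_A = 4.29 × 0.1288 = 0.5523 V.
V_B = V_A × 0.4153 = 0.2294 V.

V_B ≈ 0.229 V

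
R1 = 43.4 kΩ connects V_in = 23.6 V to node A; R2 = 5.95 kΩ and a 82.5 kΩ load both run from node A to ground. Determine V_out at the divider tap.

V_out ≈ 2.68 V

First combine the lower leg with the load: R2 ‖ R_L = 5.550 kΩ.
Then V_out = V_in · R2'/(R1 + R2') = 23.6 × 5.550/48.95 = 2.676 V.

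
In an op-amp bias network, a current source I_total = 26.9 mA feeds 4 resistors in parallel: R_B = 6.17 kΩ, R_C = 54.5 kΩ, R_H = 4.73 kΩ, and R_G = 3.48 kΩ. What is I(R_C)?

I ≈ 0.727 mA

ΣG = 1/6.17 + 1/54.5 + 1/4.73 + 1/3.48 = 0.6792.
R_C takes the fraction G_k/ΣG = 0.01835/0.6792 = 0.02702, so I = 26.9 × 0.02702 = 0.7267 mA.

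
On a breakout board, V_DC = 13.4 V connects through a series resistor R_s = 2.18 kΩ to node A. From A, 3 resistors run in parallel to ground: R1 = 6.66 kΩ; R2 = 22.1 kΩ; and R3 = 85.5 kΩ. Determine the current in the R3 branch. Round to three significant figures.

Parallel bank: R_p = 1/(1/6.66 + 1/22.1 + 1/85.5) = 4.829 kΩ.
Node voltage V_A = V_DC · R_p/(R_s + R_p) = 13.4 × 0.6890 = 9.232 V.
I(R3) = V_A / R3 = 9.232/85.5 = 0.1080 mA.
(Equivalently: I_total = 1.912 mA, then current-divider fraction G_k/ΣG = 0.05648.)

I ≈ 0.108 mA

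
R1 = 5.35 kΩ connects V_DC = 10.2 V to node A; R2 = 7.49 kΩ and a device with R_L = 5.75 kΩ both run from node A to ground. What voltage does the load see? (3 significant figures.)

First combine the lower leg with the load: R2 ‖ R_L = 3.253 kΩ.
Voltage divider with the loaded lower leg: V_out = 10.2 × 3.253/(5.35 + 3.253) = 10.2 × 0.3781 = 3.857 V.

V_out ≈ 3.86 V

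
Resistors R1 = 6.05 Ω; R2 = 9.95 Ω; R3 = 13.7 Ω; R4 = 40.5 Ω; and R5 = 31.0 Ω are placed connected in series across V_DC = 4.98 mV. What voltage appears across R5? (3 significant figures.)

ΣR = 6.05 + 9.95 + 13.7 + 40.5 + 31.0 = 101.2 Ω.
By the voltage-divider rule, V = 4.98 × 31.00/101.2 = 1.525 mV.

V ≈ 1.53 mV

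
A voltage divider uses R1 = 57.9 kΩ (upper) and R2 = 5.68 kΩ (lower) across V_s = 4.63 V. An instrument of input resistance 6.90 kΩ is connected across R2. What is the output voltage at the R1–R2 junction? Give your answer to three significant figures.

First combine the lower leg with the load: R2 ‖ R_L = 3.115 kΩ.
Voltage divider with the loaded lower leg: V_out = 4.63 × 3.115/(57.9 + 3.115) = 4.63 × 0.05106 = 0.2364 V.
(Unloaded it would be 0.414 V; the load pulls it down.)

V_out ≈ 0.236 V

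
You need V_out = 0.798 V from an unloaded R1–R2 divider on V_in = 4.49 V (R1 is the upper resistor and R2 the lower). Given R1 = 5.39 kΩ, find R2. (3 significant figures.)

The divider ratio is R2/(R1+R2) = 0.798/4.49 = 0.1777.
Rearranging, R2 = R1·k/(1−k) = 5.39 × 0.2161 = 1.165 kΩ.

R2 ≈ 1.17 kΩ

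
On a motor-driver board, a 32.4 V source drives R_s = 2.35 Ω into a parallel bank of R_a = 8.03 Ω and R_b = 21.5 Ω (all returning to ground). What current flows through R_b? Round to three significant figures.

I ≈ 1.07 A

Equivalent of the parallel group: R_p = 5.846 Ω.
V_A = 32.4 × 5.846/8.196 = 23.11 V.
I(R_b) = V_A / R_b = 23.11/21.5 = 1.075 A.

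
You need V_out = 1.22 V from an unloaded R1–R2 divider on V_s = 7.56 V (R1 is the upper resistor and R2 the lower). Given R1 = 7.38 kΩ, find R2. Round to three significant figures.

R2 ≈ 1.42 kΩ

Required fraction k = V_out/V_s = 0.1614.
Rearranging, R2 = R1·k/(1−k) = 7.38 × 0.1924 = 1.420 kΩ.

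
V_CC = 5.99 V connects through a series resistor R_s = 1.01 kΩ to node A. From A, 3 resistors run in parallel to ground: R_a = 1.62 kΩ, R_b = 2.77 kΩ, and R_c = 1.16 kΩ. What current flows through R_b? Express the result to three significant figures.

Combine the parallel branches: R_p = (1/1.62 + 1/2.77 + 1/1.16)⁻¹ = 0.5434 kΩ.
V_A by voltage divider: V_A = 5.99 × 0.5434/(1.01 + 0.5434) = 2.095 V.
Branch current I = V_A/R_b = 2.095/2.77 = 0.7564 mA.
(Equivalently: I_total = 3.856 mA, then current-divider fraction G_k/ΣG = 0.1962.)

I ≈ 0.756 mA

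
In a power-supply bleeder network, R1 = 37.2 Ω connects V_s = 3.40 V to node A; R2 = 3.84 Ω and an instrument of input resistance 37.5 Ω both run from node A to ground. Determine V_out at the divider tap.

V_out ≈ 0.291 V

First combine the lower leg with the load: R2 ‖ R_L = 3.483 Ω.
Then V_out = V_s · R2'/(R1 + R2') = 3.40 × 3.483/40.68 = 0.2911 V.
(Unloaded it would be 0.318 V; the load pulls it down.)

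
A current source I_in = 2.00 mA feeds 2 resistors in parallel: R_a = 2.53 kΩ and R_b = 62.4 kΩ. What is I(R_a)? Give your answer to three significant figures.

I ≈ 1.92 mA

For two parallel branches, I_k = I_in · (other R)/(sum of R).
I(R_a) = 2.00 × 62.4/(2.53 + 62.4) = 2.00 × 0.9610 = 1.922 mA.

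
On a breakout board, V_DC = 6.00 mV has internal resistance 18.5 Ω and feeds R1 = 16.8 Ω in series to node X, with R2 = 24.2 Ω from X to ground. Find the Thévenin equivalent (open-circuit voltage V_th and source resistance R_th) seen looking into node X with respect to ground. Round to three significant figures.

R1' = 18.5 + 16.8 = 35.30 Ω (source resistance + R1).
With X open, the divider is unloaded: V_th = 6.00 × 24.2/59.50 = 2.440 mV.
Looking into X with the source shorted: R_th = R1'·R2/(R1'+R2) = 35.30 × 24.2/59.50 = 14.36 Ω.

V_th ≈ 2.44 mV, R_th ≈ 14.4 Ω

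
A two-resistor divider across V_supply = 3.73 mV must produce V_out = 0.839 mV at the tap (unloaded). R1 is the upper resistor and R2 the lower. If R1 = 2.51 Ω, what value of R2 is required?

V_out/V_supply = R2/(R1+R2) = 0.2249.
So R2 = R1 · V_out/(V_supply − V_out) = 2.51 × 0.839/(3.73 − 0.839) = 2.51 × 0.2902 = 0.7284 Ω.

R2 ≈ 0.728 Ω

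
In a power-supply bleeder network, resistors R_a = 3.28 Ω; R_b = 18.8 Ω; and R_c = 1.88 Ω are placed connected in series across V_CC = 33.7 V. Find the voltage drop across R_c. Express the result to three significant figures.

V ≈ 2.64 V

Series total: ΣR = 3.28 + 18.8 + 1.88 = 23.96 Ω.
Voltage divider: V = V_CC · (1.880 / 23.96) = 33.7 × 0.07846 = 2.644 V.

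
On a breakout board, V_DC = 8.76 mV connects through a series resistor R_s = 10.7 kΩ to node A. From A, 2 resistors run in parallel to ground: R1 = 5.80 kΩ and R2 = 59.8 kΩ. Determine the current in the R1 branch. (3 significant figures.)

Parallel bank: R_p = 1/(1/5.80 + 1/59.8) = 5.287 kΩ.
V_A by voltage divider: V_A = 8.76 × 5.287/(10.7 + 5.287) = 2.897 mV.
I(R1) = V_A / R1 = 2.897/5.80 = 0.4995 µA.

I ≈ 0.499 µA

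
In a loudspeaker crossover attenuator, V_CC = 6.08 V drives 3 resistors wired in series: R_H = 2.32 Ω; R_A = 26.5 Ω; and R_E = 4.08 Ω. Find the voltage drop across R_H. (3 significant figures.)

ΣR = 2.32 + 26.5 + 4.08 = 32.90 Ω.
V = V_CC · R/ΣR = 6.08 × 0.07052 = 0.4287 V.

V ≈ 0.429 V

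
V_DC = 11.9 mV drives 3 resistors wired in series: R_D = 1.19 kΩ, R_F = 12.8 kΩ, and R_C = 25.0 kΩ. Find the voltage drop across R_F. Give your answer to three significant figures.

V ≈ 3.91 mV

Series total: ΣR = 1.19 + 12.8 + 25.0 = 38.99 kΩ.
By the voltage-divider rule, V = 11.9 × 12.80/38.99 = 3.907 mV.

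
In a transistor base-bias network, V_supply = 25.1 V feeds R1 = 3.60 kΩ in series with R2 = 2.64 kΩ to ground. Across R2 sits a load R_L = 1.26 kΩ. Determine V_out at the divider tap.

R2 ‖ R_L = (2.64 × 1.26)/(2.64 + 1.26) = 0.8529 kΩ.
Then V_out = V_supply · R2'/(R1 + R2') = 25.1 × 0.8529/4.453 = 4.808 V.

V_out ≈ 4.81 V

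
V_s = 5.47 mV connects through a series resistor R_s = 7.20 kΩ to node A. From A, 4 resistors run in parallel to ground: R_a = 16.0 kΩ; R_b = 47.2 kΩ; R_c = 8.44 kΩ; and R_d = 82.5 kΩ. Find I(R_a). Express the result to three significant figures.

I ≈ 0.134 µA

Equivalent of the parallel group: R_p = 4.667 kΩ.
V_A by voltage divider: V_A = 5.47 × 4.667/(7.20 + 4.667) = 2.151 mV.
I(R_a) = V_A / R_a = 2.151/16.0 = 0.1344 µA.
(Equivalently: I_total = 0.4610 µA, then current-divider fraction G_k/ΣG = 0.2917.)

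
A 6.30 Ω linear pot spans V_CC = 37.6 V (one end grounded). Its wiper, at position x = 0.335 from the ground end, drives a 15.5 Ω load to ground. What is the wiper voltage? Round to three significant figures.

V_out ≈ 11.6 V

Lower segment x·R_p = 2.111 Ω; upper segment (1−x)·R_p = 4.189 Ω.
Lower segment in parallel with the load: 2.111 ‖ 15.5 = 1.858 Ω.
Loaded-divider output: V_out = 37.6 × 0.3072 = 11.55 V.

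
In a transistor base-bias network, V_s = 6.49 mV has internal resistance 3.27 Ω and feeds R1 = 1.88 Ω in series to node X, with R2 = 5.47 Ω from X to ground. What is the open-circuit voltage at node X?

V_th ≈ 3.34 mV

R1' = 3.27 + 1.88 = 5.150 Ω (source resistance + R1).
V_th is the unloaded tap voltage: V_s · R2/(R1'+R2) = 6.49 × 0.5151 = 3.343 mV.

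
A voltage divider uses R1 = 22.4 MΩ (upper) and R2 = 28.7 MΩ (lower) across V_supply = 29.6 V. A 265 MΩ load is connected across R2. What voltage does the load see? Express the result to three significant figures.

R2 ‖ R_L = (28.7 × 265)/(28.7 + 265) = 25.90 MΩ.
Then V_out = V_supply · R2'/(R1 + R2') = 29.6 × 25.90/48.30 = 15.87 V.

V_out ≈ 15.9 V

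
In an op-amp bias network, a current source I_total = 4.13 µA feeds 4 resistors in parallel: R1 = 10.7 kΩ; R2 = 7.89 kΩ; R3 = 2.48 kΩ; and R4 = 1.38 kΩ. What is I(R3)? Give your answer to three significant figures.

Conductances: ΣG = 1/10.7 + 1/7.89 + 1/2.48 + 1/1.38 = 1.348 (1/kΩ).
By the current-divider rule, I = I_total · G_k/ΣG = 4.13 × 0.2991 = 1.235 µA.

I ≈ 1.24 µA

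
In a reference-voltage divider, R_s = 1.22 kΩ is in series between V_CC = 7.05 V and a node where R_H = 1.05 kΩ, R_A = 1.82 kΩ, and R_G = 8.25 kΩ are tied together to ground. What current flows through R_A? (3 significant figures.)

Parallel bank: R_p = 1/(1/1.05 + 1/1.82 + 1/8.25) = 0.6161 kΩ.
V_A = 7.05 × 0.6161/1.836 = 2.366 V.
I(R_A) = V_A / R_A = 2.366/1.82 = 1.300 mA.

I ≈ 1.30 mA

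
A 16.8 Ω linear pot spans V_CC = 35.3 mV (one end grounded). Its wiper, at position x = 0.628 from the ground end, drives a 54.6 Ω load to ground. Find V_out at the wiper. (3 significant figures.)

Split the track: R_lower = x·R_p = 10.55 Ω, R_upper = (1−x)·R_p = 6.250 Ω.
Lower segment in parallel with the load: 10.55 ‖ 54.6 = 8.842 Ω.
Loaded-divider output: V_out = 35.3 × 0.5859 = 20.68 mV.
(Unloaded: V_out = x·V_CC = 22.2 mV.)

V_out ≈ 20.7 mV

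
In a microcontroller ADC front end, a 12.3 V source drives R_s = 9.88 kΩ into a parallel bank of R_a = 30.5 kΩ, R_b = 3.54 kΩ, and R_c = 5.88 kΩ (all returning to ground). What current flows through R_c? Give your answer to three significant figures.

I ≈ 0.361 mA

Combine the parallel branches: R_p = (1/30.5 + 1/3.54 + 1/5.88)⁻¹ = 2.060 kΩ.
V_A = 12.3 × 2.060/11.94 = 2.122 V.
I(R_c) = V_A / R_c = 2.122/5.88 = 0.3610 mA.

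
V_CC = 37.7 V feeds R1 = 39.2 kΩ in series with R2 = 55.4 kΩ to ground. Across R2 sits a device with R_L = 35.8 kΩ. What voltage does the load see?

The load sits in parallel with R2, giving an effective lower resistance R2' = R2·R_L/(R2+R_L) = 21.75 kΩ.
Voltage divider with the loaded lower leg: V_out = 37.7 × 21.75/(39.2 + 21.75) = 37.7 × 0.3568 = 13.45 V.

V_out ≈ 13.5 V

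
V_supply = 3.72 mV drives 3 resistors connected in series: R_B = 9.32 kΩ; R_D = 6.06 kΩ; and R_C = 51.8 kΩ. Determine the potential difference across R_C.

Series total: ΣR = 9.32 + 6.06 + 51.8 = 67.18 kΩ.
V = V_supply · R/ΣR = 3.72 × 0.7711 = 2.868 mV.

V ≈ 2.87 mV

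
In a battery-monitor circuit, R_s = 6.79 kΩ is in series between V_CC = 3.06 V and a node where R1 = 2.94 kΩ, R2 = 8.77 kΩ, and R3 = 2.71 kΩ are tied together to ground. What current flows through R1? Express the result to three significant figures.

I ≈ 0.158 mA

Equivalent of the parallel group: R_p = 1.215 kΩ.
V_A by voltage divider: V_A = 3.06 × 1.215/(6.79 + 1.215) = 0.4644 V.
Branch current I = V_A/R1 = 0.4644/2.94 = 0.1580 mA.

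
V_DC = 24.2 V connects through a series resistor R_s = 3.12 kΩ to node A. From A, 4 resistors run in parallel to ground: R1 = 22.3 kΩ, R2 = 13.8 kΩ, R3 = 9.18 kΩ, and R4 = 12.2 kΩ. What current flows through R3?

Combine the parallel branches: R_p = (1/22.3 + 1/13.8 + 1/9.18 + 1/12.2)⁻¹ = 3.245 kΩ.
Node voltage V_A = V_DC · R_p/(R_s + R_p) = 24.2 × 0.5098 = 12.34 V.
Branch current I = V_A/R3 = 12.34/9.18 = 1.344 mA.
(Check via current divider: I_total = 3.802 mA; share G_k/ΣG = 0.3534 → same result.)

I ≈ 1.34 mA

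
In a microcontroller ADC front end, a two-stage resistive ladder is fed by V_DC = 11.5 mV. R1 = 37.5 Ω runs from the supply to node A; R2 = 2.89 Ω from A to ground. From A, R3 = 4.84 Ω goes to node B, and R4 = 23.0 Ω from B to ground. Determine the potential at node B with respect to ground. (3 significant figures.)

V_B ≈ 0.620 mV

Node A sees R2 in parallel with the series input of stage 2, R3 + R4 = 27.84 Ω.
R2 ‖ (R3+R4) = 2.618 Ω.
First divider: V_A = V_DC · 2.618/(37.5 + 2.618) = 0.7505 mV.
V_B = V_A × 0.8261 = 0.6200 mV.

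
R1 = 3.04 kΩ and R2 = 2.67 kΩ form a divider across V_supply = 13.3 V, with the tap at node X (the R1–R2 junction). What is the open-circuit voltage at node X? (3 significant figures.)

V_th ≈ 6.22 V

With X open, the divider is unloaded: V_th = 13.3 × 2.67/5.710 = 6.219 V.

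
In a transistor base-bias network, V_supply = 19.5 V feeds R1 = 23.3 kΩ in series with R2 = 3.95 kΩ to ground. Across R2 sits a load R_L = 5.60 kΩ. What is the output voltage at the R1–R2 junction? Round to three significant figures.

V_out ≈ 1.76 V

First combine the lower leg with the load: R2 ‖ R_L = 2.316 kΩ.
Now apply the divider: V_out = 19.5 × 0.09042 = 1.763 V.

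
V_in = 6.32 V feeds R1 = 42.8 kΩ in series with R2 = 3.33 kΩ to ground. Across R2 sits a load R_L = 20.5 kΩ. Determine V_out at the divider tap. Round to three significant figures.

V_out ≈ 0.396 V

R2 ‖ R_L = (3.33 × 20.5)/(3.33 + 20.5) = 2.865 kΩ.
Now apply the divider: V_out = 6.32 × 0.06273 = 0.3965 V.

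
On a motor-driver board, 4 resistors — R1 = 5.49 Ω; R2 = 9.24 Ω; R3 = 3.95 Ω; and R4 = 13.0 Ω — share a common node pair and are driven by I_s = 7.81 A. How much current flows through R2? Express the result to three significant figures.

I ≈ 1.36 A

ΣG = 1/5.49 + 1/9.24 + 1/3.95 + 1/13.0 = 0.6205.
R2 takes the fraction G_k/ΣG = 0.1082/0.6205 = 0.1744, so I = 7.81 × 0.1744 = 1.362 A.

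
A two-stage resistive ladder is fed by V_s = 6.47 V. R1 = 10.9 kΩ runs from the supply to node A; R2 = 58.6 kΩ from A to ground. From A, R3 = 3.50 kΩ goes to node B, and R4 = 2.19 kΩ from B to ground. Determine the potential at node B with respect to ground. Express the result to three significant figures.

V_B ≈ 0.803 V

Node A sees R2 in parallel with the series input of stage 2, R3 + R4 = 5.690 kΩ.
R2 ‖ (R3+R4) = 5.186 kΩ.
First divider: V_A = V_s · 5.186/(10.9 + 5.186) = 2.086 V.
Stage 2 is unloaded, so V_B = V_A · R4/(R3+R4) = 2.086 × 2.19/5.690 = 0.8029 V.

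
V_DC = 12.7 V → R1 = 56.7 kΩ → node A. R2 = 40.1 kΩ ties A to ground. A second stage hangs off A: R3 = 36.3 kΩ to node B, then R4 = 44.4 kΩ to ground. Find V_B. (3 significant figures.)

The second stage (R3 + R4 = 80.70 kΩ) loads node A in parallel with R2.
R2 ‖ (R3+R4) = 26.79 kΩ.
V_A = 12.7 × 26.79/(56.7 + 26.79) = 4.075 V.
Stage 2 is unloaded, so V_B = V_A · R4/(R3+R4) = 4.075 × 44.4/80.70 = 2.242 V.

V_B ≈ 2.24 V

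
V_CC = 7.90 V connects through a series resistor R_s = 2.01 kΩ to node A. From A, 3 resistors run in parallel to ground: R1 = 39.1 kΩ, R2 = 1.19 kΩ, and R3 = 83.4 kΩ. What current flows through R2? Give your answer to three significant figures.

I ≈ 2.40 mA

Combine the parallel branches: R_p = (1/39.1 + 1/1.19 + 1/83.4)⁻¹ = 1.139 kΩ.
Node voltage V_A = V_CC · R_p/(R_s + R_p) = 7.90 × 0.3617 = 2.858 V.
I(R2) = V_A / R2 = 2.858/1.19 = 2.401 mA.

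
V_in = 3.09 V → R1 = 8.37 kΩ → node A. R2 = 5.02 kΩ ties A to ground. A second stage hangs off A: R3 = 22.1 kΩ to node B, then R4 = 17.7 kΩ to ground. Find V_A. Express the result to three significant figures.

V_A ≈ 1.07 V

The second stage (R3 + R4 = 39.80 kΩ) loads node A in parallel with R2.
Effective lower resistance at A: R2 ‖ 39.80 = 4.458 kΩ.
So V_A = 3.09 × 0.3475 = 1.074 V.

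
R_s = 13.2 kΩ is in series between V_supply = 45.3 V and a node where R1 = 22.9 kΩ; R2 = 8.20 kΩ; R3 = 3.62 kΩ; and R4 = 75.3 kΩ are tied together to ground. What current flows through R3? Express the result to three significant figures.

Combine the parallel branches: R_p = (1/22.9 + 1/8.20 + 1/3.62 + 1/75.3)⁻¹ = 2.197 kΩ.
Node voltage V_A = V_supply · R_p/(R_s + R_p) = 45.3 × 0.1427 = 6.464 V.
I(R3) = V_A / R3 = 6.464/3.62 = 1.786 mA.

I ≈ 1.79 mA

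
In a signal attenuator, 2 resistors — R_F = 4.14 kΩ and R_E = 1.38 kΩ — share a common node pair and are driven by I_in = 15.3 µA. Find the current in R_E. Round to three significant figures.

I ≈ 11.5 µA

Two-branch current divider: I_k = I_in · R_other/(R_1 + R_2).
So I = 15.3 × 4.14/5.520 = 11.48 µA.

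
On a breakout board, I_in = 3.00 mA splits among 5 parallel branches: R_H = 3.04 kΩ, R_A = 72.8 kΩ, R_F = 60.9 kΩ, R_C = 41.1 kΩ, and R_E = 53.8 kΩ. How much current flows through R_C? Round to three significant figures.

ΣG = 1/3.04 + 1/72.8 + 1/60.9 + 1/41.1 + 1/53.8 = 0.4020.
R_C takes the fraction G_k/ΣG = 0.02433/0.4020 = 0.06052, so I = 3.00 × 0.06052 = 0.1816 mA.

I ≈ 0.182 mA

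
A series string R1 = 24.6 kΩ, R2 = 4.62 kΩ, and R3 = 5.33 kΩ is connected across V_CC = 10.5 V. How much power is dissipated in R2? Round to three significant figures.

Series current I = V_CC/ΣR = 10.5/34.55 = 0.3039 mA.
V(R2) = I·R = 1.404 V; P = V·I = 1.404 × 0.3039 = 0.4267 mW.

P ≈ 0.427 mW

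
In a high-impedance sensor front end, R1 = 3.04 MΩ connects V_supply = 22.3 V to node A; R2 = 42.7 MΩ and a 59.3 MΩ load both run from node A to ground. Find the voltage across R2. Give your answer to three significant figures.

V_out ≈ 19.9 V

First combine the lower leg with the load: R2 ‖ R_L = 24.82 MΩ.
Now apply the divider: V_out = 22.3 × 0.8909 = 19.87 V.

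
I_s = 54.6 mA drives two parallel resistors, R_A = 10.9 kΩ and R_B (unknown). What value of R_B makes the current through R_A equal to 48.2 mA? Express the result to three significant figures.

R_B ≈ 82.1 kΩ

In a two-way split, I_A/I_s = R_B/(R_A + R_B).
48.2/54.6 = R_B/(R_A + R_B) → R_B = R_A · (0.8828)/(1 − 0.8828) = 10.9 × 7.531 = 82.09 kΩ.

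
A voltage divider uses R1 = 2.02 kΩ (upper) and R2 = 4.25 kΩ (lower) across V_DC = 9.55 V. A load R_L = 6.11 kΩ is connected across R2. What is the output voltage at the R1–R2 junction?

R2 ‖ R_L = (4.25 × 6.11)/(4.25 + 6.11) = 2.507 kΩ.
Now apply the divider: V_out = 9.55 × 0.5537 = 5.288 V.
(Unloaded it would be 6.47 V; the load pulls it down.)

V_out ≈ 5.29 V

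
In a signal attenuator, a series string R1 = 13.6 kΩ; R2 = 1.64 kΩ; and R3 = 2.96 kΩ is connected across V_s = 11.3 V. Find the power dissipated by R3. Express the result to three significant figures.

Series current I = V_s/ΣR = 11.3/18.20 = 0.6209 mA.
V(R3) = I·R = 1.838 V; P = V·I = 1.838 × 0.6209 = 1.141 mW.

P ≈ 1.14 mW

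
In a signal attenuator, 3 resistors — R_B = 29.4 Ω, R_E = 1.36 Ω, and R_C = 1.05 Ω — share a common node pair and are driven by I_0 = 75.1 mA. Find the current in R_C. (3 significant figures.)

ΣG = 1/29.4 + 1/1.36 + 1/1.05 = 1.722.
By the current-divider rule, I = I_0 · G_k/ΣG = 75.1 × 0.5532 = 41.54 mA.

I ≈ 41.5 mA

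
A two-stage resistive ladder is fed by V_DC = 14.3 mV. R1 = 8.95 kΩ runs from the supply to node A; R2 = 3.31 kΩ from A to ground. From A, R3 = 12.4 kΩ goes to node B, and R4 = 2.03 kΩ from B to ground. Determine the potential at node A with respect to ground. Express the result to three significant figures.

Looking into the second stage from A: R3 + R4 = 14.43 kΩ appears in parallel with R2.
Effective lower resistance at A: R2 ‖ 14.43 = 2.692 kΩ.
V_A = 14.3 × 2.692/(8.95 + 2.692) = 3.307 mV.

V_A ≈ 3.31 mV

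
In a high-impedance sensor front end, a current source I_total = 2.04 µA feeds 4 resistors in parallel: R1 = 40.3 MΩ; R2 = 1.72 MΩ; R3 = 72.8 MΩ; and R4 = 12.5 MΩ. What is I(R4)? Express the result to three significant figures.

I ≈ 0.233 µA

Conductances: ΣG = 1/40.3 + 1/1.72 + 1/72.8 + 1/12.5 = 0.6999 (1/MΩ).
By the current-divider rule, I = I_total · G_k/ΣG = 2.04 × 0.1143 = 0.2332 µA.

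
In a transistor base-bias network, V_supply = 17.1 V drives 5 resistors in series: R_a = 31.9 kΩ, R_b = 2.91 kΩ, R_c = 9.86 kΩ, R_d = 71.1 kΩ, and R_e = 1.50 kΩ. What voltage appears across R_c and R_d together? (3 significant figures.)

V ≈ 11.8 V

Series total: ΣR = 31.9 + 2.91 + 9.86 + 71.1 + 1.50 = 117.3 kΩ.
R_{R_c..R_d} = 9.86 + 71.1 = 80.96 kΩ.
Voltage divider: V = V_supply · (80.96 / 117.3) = 17.1 × 0.6904 = 11.81 V.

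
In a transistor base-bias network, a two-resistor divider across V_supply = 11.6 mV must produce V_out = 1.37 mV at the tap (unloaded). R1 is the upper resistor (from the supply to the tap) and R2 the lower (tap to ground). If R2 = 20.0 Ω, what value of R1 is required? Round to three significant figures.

R1 ≈ 149 Ω

Required fraction k = V_out/V_supply = 0.1181.
R1 = R2·(1/k − 1) = 20.0 × 7.467 = 149.3 Ω.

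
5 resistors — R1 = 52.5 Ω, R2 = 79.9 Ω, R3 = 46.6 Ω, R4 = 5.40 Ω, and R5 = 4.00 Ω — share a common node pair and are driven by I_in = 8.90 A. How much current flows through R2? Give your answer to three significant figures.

ΣG = 1/52.5 + 1/79.9 + 1/46.6 + 1/5.40 + 1/4.00 = 0.4882.
Current divider: I(R2) = I_in · G_k/ΣG = 8.90 × (0.01252/0.4882) = 8.90 × 0.02564 = 0.2282 A.

I ≈ 0.228 A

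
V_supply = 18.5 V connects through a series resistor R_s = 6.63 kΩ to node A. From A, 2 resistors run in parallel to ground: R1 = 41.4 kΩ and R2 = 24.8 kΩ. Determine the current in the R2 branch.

Combine the parallel branches: R_p = (1/41.4 + 1/24.8)⁻¹ = 15.51 kΩ.
V_A = 18.5 × 15.51/22.14 = 12.96 V.
Branch current I = V_A/R2 = 12.96/24.8 = 0.5226 mA.

I ≈ 0.523 mA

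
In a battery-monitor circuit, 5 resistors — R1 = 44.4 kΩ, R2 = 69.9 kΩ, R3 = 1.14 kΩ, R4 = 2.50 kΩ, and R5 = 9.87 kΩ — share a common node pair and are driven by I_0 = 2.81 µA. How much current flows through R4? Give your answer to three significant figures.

I ≈ 0.794 µA

ΣG = 1/44.4 + 1/69.9 + 1/1.14 + 1/2.50 + 1/9.87 = 1.415.
Current divider: I(R4) = I_0 · G_k/ΣG = 2.81 × (0.4000/1.415) = 2.81 × 0.2826 = 0.7942 µA.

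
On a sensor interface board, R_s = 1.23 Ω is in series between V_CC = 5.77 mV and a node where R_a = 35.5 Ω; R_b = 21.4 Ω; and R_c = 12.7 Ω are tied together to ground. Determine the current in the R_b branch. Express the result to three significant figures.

I ≈ 0.227 mA

Parallel bank: R_p = 1/(1/35.5 + 1/21.4 + 1/12.7) = 6.509 Ω.
V_A = 5.77 × 6.509/7.739 = 4.853 mV.
Branch current I = V_A/R_b = 4.853/21.4 = 0.2268 mA.
(Check via current divider: I_total = 0.7456 mA; share G_k/ΣG = 0.3041 → same result.)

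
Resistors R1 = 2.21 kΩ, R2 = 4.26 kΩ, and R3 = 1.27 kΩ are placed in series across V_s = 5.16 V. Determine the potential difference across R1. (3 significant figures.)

V ≈ 1.47 V

Series total: ΣR = 2.21 + 4.26 + 1.27 = 7.740 kΩ.
By the voltage-divider rule, V = 5.16 × 2.210/7.740 = 1.473 V.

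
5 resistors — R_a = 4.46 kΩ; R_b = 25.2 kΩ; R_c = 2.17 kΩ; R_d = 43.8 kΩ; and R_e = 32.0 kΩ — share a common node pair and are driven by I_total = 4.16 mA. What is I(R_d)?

I ≈ 0.122 mA

Conductances: ΣG = 1/4.46 + 1/25.2 + 1/2.17 + 1/43.8 + 1/32.0 = 0.7788 (1/kΩ).
By the current-divider rule, I = I_total · G_k/ΣG = 4.16 × 0.02932 = 0.1220 mA.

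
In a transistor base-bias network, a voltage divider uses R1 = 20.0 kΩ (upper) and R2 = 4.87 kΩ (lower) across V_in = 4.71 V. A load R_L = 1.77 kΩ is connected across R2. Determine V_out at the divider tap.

R2 ‖ R_L = (4.87 × 1.77)/(4.87 + 1.77) = 1.298 kΩ.
Then V_out = V_in · R2'/(R1 + R2') = 4.71 × 1.298/21.30 = 0.2871 V.
(Unloaded it would be 0.922 V; the load pulls it down.)

V_out ≈ 0.287 V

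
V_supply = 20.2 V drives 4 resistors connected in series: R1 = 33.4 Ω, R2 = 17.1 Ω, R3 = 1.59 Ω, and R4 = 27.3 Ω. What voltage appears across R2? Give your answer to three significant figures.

ΣR = 33.4 + 17.1 + 1.59 + 27.3 = 79.39 Ω.
V = V_supply · R/ΣR = 20.2 × 0.2154 = 4.351 V.

V ≈ 4.35 V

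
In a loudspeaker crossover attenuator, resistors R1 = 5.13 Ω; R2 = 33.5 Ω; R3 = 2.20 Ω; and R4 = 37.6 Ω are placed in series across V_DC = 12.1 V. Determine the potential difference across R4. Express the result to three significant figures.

Series total: ΣR = 5.13 + 33.5 + 2.20 + 37.6 = 78.43 Ω.
Voltage divider: V = V_DC · (37.60 / 78.43) = 12.1 × 0.4794 = 5.801 V.

V ≈ 5.80 V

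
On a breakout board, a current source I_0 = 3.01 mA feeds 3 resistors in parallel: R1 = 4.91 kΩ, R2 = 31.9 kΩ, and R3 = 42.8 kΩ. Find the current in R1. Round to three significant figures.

Total conductance ΣG = 1/4.91 + 1/31.9 + 1/42.8 = 0.2584 (units of 1/kΩ).
By the current-divider rule, I = I_0 · G_k/ΣG = 3.01 × 0.7882 = 2.373 mA.

I ≈ 2.37 mA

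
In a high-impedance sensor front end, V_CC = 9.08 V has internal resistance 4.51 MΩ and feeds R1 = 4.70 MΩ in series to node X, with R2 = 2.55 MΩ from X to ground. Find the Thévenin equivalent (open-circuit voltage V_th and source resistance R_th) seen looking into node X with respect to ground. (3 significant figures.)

R1' = 4.51 + 4.70 = 9.210 MΩ (source resistance + R1).
With X open, the divider is unloaded: V_th = 9.08 × 2.55/11.76 = 1.969 V.
Looking into X with the source shorted: R_th = R1'·R2/(R1'+R2) = 9.210 × 2.55/11.76 = 1.997 MΩ.

V_th ≈ 1.97 V, R_th ≈ 2.00 MΩ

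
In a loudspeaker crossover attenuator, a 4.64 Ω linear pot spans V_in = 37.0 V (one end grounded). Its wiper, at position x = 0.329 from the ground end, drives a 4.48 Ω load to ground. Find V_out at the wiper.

Split the track: R_lower = x·R_p = 1.527 Ω, R_upper = (1−x)·R_p = 3.113 Ω.
(x·R_p) ‖ R_L = 1.139 Ω.
Loaded-divider output: V_out = 37.0 × 0.2678 = 9.908 V.

V_out ≈ 9.91 V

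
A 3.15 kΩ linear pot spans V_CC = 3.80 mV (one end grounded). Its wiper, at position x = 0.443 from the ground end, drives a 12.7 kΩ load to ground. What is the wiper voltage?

Split the track: R_lower = x·R_p = 1.395 kΩ, R_upper = (1−x)·R_p = 1.755 kΩ.
R_L loads the lower segment: effective lower R = 1.257 kΩ.
Then V_out = V_CC · 1.257/(1.755 + 1.257) = 1.586 mV.
(Unloaded: V_out = x·V_CC = 1.68 mV.)

V_out ≈ 1.59 mV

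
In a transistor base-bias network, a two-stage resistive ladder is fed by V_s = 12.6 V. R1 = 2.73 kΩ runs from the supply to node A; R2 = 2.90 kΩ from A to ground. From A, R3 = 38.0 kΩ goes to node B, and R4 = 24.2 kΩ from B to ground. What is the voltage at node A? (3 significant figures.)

The second stage (R3 + R4 = 62.20 kΩ) loads node A in parallel with R2.
Effective lower resistance at A: R2 ‖ 62.20 = 2.771 kΩ.
So V_A = 12.6 × 0.5037 = 6.347 V.

V_A ≈ 6.35 V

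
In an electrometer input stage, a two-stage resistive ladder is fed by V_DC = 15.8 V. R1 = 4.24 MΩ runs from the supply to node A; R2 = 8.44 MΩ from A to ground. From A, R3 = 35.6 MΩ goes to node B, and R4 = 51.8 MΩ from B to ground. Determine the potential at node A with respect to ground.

V_A ≈ 10.2 V

Node A sees R2 in parallel with the series input of stage 2, R3 + R4 = 87.40 MΩ.
R2 ‖ (R3+R4) = 7.697 MΩ.
So V_A = 15.8 × 0.6448 = 10.19 V.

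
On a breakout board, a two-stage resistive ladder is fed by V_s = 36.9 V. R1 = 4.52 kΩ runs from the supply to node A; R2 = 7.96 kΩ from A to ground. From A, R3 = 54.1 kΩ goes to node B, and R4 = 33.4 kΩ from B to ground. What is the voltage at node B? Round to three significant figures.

V_B ≈ 8.70 V

Node A sees R2 in parallel with the series input of stage 2, R3 + R4 = 87.50 kΩ.
R2 ‖ (R3+R4) = 7.296 kΩ.
V_A = 36.9 × 7.296/(4.52 + 7.296) = 22.78 V.
V_B = V_A × 0.3817 = 8.697 V.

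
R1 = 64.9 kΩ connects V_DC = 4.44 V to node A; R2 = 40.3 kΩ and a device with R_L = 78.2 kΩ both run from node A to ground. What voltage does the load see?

R2 ‖ R_L = (40.3 × 78.2)/(40.3 + 78.2) = 26.59 kΩ.
Voltage divider with the loaded lower leg: V_out = 4.44 × 26.59/(64.9 + 26.59) = 4.44 × 0.2907 = 1.291 V.

V_out ≈ 1.29 V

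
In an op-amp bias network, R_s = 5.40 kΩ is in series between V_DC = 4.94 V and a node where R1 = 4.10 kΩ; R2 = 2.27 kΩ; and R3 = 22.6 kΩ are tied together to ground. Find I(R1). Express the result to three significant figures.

Equivalent of the parallel group: R_p = 1.372 kΩ.
Node voltage V_A = V_DC · R_p/(R_s + R_p) = 4.94 × 0.2026 = 1.001 V.
I(R1) = V_A / R1 = 1.001/4.10 = 0.2442 mA.

I ≈ 0.244 mA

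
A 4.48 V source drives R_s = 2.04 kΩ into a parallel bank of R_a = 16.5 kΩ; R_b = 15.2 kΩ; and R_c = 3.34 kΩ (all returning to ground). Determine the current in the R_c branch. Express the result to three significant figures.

I ≈ 0.718 mA

Parallel bank: R_p = 1/(1/16.5 + 1/15.2 + 1/3.34) = 2.349 kΩ.
Node voltage V_A = V_in · R_p/(R_s + R_p) = 4.48 × 0.5352 = 2.397 V.
Branch current I = V_A/R_c = 2.397/3.34 = 0.7178 mA.
(Equivalently: I_total = 1.021 mA, then current-divider fraction G_k/ΣG = 0.7032.)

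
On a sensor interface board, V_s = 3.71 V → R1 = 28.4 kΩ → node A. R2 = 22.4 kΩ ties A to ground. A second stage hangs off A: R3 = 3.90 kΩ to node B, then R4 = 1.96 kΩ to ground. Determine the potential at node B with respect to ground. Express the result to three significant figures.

The second stage (R3 + R4 = 5.860 kΩ) loads node A in parallel with R2.
Effective lower resistance at A: R2 ‖ 5.860 = 4.645 kΩ.
V_A = 3.71 × 4.645/(28.4 + 4.645) = 0.5215 V.
Stage 2 is unloaded, so V_B = V_A · R4/(R3+R4) = 0.5215 × 1.96/5.860 = 0.1744 V.

V_B ≈ 0.174 V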